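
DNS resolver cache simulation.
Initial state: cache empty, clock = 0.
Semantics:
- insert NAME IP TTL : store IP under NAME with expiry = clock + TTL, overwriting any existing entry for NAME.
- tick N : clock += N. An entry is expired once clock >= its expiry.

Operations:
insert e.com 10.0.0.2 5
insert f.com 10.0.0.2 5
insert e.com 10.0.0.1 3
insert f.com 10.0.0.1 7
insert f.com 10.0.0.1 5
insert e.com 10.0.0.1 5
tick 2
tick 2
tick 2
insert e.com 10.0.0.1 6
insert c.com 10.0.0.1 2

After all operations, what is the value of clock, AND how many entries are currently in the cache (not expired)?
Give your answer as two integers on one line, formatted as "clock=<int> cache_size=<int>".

Answer: clock=6 cache_size=2

Derivation:
Op 1: insert e.com -> 10.0.0.2 (expiry=0+5=5). clock=0
Op 2: insert f.com -> 10.0.0.2 (expiry=0+5=5). clock=0
Op 3: insert e.com -> 10.0.0.1 (expiry=0+3=3). clock=0
Op 4: insert f.com -> 10.0.0.1 (expiry=0+7=7). clock=0
Op 5: insert f.com -> 10.0.0.1 (expiry=0+5=5). clock=0
Op 6: insert e.com -> 10.0.0.1 (expiry=0+5=5). clock=0
Op 7: tick 2 -> clock=2.
Op 8: tick 2 -> clock=4.
Op 9: tick 2 -> clock=6. purged={e.com,f.com}
Op 10: insert e.com -> 10.0.0.1 (expiry=6+6=12). clock=6
Op 11: insert c.com -> 10.0.0.1 (expiry=6+2=8). clock=6
Final clock = 6
Final cache (unexpired): {c.com,e.com} -> size=2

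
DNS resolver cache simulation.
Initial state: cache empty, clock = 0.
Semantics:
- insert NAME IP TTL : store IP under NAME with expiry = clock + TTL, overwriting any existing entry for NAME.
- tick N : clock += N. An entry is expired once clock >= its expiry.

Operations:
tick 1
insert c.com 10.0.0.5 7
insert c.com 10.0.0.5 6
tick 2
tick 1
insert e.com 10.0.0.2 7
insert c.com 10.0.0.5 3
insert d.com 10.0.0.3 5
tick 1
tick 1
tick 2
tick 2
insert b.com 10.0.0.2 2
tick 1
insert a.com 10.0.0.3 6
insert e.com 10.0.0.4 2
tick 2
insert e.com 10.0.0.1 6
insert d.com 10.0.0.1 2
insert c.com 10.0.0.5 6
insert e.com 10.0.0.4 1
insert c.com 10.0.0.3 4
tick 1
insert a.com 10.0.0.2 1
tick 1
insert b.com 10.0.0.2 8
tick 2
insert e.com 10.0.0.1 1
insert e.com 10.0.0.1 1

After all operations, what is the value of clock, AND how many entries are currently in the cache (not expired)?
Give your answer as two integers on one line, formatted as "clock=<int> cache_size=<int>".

Op 1: tick 1 -> clock=1.
Op 2: insert c.com -> 10.0.0.5 (expiry=1+7=8). clock=1
Op 3: insert c.com -> 10.0.0.5 (expiry=1+6=7). clock=1
Op 4: tick 2 -> clock=3.
Op 5: tick 1 -> clock=4.
Op 6: insert e.com -> 10.0.0.2 (expiry=4+7=11). clock=4
Op 7: insert c.com -> 10.0.0.5 (expiry=4+3=7). clock=4
Op 8: insert d.com -> 10.0.0.3 (expiry=4+5=9). clock=4
Op 9: tick 1 -> clock=5.
Op 10: tick 1 -> clock=6.
Op 11: tick 2 -> clock=8. purged={c.com}
Op 12: tick 2 -> clock=10. purged={d.com}
Op 13: insert b.com -> 10.0.0.2 (expiry=10+2=12). clock=10
Op 14: tick 1 -> clock=11. purged={e.com}
Op 15: insert a.com -> 10.0.0.3 (expiry=11+6=17). clock=11
Op 16: insert e.com -> 10.0.0.4 (expiry=11+2=13). clock=11
Op 17: tick 2 -> clock=13. purged={b.com,e.com}
Op 18: insert e.com -> 10.0.0.1 (expiry=13+6=19). clock=13
Op 19: insert d.com -> 10.0.0.1 (expiry=13+2=15). clock=13
Op 20: insert c.com -> 10.0.0.5 (expiry=13+6=19). clock=13
Op 21: insert e.com -> 10.0.0.4 (expiry=13+1=14). clock=13
Op 22: insert c.com -> 10.0.0.3 (expiry=13+4=17). clock=13
Op 23: tick 1 -> clock=14. purged={e.com}
Op 24: insert a.com -> 10.0.0.2 (expiry=14+1=15). clock=14
Op 25: tick 1 -> clock=15. purged={a.com,d.com}
Op 26: insert b.com -> 10.0.0.2 (expiry=15+8=23). clock=15
Op 27: tick 2 -> clock=17. purged={c.com}
Op 28: insert e.com -> 10.0.0.1 (expiry=17+1=18). clock=17
Op 29: insert e.com -> 10.0.0.1 (expiry=17+1=18). clock=17
Final clock = 17
Final cache (unexpired): {b.com,e.com} -> size=2

Answer: clock=17 cache_size=2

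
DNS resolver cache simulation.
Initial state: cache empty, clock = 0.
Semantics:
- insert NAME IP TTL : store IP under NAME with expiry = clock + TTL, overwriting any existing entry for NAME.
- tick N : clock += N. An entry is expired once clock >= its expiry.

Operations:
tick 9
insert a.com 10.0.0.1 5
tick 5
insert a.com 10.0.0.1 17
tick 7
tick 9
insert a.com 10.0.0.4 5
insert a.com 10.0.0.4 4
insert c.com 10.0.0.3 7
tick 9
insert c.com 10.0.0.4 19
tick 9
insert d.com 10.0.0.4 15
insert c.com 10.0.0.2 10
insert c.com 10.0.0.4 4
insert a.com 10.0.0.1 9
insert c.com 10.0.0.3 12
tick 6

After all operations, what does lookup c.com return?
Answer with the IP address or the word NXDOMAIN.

Op 1: tick 9 -> clock=9.
Op 2: insert a.com -> 10.0.0.1 (expiry=9+5=14). clock=9
Op 3: tick 5 -> clock=14. purged={a.com}
Op 4: insert a.com -> 10.0.0.1 (expiry=14+17=31). clock=14
Op 5: tick 7 -> clock=21.
Op 6: tick 9 -> clock=30.
Op 7: insert a.com -> 10.0.0.4 (expiry=30+5=35). clock=30
Op 8: insert a.com -> 10.0.0.4 (expiry=30+4=34). clock=30
Op 9: insert c.com -> 10.0.0.3 (expiry=30+7=37). clock=30
Op 10: tick 9 -> clock=39. purged={a.com,c.com}
Op 11: insert c.com -> 10.0.0.4 (expiry=39+19=58). clock=39
Op 12: tick 9 -> clock=48.
Op 13: insert d.com -> 10.0.0.4 (expiry=48+15=63). clock=48
Op 14: insert c.com -> 10.0.0.2 (expiry=48+10=58). clock=48
Op 15: insert c.com -> 10.0.0.4 (expiry=48+4=52). clock=48
Op 16: insert a.com -> 10.0.0.1 (expiry=48+9=57). clock=48
Op 17: insert c.com -> 10.0.0.3 (expiry=48+12=60). clock=48
Op 18: tick 6 -> clock=54.
lookup c.com: present, ip=10.0.0.3 expiry=60 > clock=54

Answer: 10.0.0.3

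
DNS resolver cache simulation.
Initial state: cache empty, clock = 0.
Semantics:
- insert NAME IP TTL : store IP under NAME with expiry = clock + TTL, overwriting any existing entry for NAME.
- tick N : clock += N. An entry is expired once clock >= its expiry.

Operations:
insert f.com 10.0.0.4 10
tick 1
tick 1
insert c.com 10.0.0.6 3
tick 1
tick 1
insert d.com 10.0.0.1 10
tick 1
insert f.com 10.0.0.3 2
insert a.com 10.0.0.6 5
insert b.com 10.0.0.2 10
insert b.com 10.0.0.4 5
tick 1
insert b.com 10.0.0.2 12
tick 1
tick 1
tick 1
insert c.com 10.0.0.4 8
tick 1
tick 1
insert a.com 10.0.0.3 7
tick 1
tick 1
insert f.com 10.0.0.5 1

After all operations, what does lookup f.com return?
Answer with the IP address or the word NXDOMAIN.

Op 1: insert f.com -> 10.0.0.4 (expiry=0+10=10). clock=0
Op 2: tick 1 -> clock=1.
Op 3: tick 1 -> clock=2.
Op 4: insert c.com -> 10.0.0.6 (expiry=2+3=5). clock=2
Op 5: tick 1 -> clock=3.
Op 6: tick 1 -> clock=4.
Op 7: insert d.com -> 10.0.0.1 (expiry=4+10=14). clock=4
Op 8: tick 1 -> clock=5. purged={c.com}
Op 9: insert f.com -> 10.0.0.3 (expiry=5+2=7). clock=5
Op 10: insert a.com -> 10.0.0.6 (expiry=5+5=10). clock=5
Op 11: insert b.com -> 10.0.0.2 (expiry=5+10=15). clock=5
Op 12: insert b.com -> 10.0.0.4 (expiry=5+5=10). clock=5
Op 13: tick 1 -> clock=6.
Op 14: insert b.com -> 10.0.0.2 (expiry=6+12=18). clock=6
Op 15: tick 1 -> clock=7. purged={f.com}
Op 16: tick 1 -> clock=8.
Op 17: tick 1 -> clock=9.
Op 18: insert c.com -> 10.0.0.4 (expiry=9+8=17). clock=9
Op 19: tick 1 -> clock=10. purged={a.com}
Op 20: tick 1 -> clock=11.
Op 21: insert a.com -> 10.0.0.3 (expiry=11+7=18). clock=11
Op 22: tick 1 -> clock=12.
Op 23: tick 1 -> clock=13.
Op 24: insert f.com -> 10.0.0.5 (expiry=13+1=14). clock=13
lookup f.com: present, ip=10.0.0.5 expiry=14 > clock=13

Answer: 10.0.0.5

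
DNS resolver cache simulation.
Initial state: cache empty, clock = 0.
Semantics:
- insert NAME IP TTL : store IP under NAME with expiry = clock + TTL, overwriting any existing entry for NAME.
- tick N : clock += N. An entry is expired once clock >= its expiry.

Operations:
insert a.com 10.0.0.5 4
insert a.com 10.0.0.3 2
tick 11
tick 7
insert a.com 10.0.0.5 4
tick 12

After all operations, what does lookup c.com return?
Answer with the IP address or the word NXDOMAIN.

Answer: NXDOMAIN

Derivation:
Op 1: insert a.com -> 10.0.0.5 (expiry=0+4=4). clock=0
Op 2: insert a.com -> 10.0.0.3 (expiry=0+2=2). clock=0
Op 3: tick 11 -> clock=11. purged={a.com}
Op 4: tick 7 -> clock=18.
Op 5: insert a.com -> 10.0.0.5 (expiry=18+4=22). clock=18
Op 6: tick 12 -> clock=30. purged={a.com}
lookup c.com: not in cache (expired or never inserted)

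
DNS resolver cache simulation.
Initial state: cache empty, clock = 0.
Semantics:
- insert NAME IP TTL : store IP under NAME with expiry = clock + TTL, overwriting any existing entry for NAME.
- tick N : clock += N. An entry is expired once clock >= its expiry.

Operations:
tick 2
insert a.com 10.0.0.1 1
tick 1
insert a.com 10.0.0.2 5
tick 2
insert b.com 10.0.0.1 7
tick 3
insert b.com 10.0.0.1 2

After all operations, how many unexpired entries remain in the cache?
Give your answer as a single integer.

Op 1: tick 2 -> clock=2.
Op 2: insert a.com -> 10.0.0.1 (expiry=2+1=3). clock=2
Op 3: tick 1 -> clock=3. purged={a.com}
Op 4: insert a.com -> 10.0.0.2 (expiry=3+5=8). clock=3
Op 5: tick 2 -> clock=5.
Op 6: insert b.com -> 10.0.0.1 (expiry=5+7=12). clock=5
Op 7: tick 3 -> clock=8. purged={a.com}
Op 8: insert b.com -> 10.0.0.1 (expiry=8+2=10). clock=8
Final cache (unexpired): {b.com} -> size=1

Answer: 1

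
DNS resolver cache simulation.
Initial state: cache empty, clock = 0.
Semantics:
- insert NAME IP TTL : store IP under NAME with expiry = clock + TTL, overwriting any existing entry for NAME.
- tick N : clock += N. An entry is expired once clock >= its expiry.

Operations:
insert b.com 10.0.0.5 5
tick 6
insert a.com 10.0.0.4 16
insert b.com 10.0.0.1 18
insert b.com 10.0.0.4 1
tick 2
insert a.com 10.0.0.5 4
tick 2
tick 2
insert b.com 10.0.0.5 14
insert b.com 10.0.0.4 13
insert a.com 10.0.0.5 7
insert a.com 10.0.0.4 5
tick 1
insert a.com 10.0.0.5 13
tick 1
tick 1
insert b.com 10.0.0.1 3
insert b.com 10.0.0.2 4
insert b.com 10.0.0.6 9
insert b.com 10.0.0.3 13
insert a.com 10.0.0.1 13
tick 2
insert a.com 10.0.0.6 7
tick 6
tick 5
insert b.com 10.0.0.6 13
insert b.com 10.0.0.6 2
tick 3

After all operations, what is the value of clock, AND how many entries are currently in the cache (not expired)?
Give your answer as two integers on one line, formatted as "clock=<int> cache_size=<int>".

Answer: clock=31 cache_size=0

Derivation:
Op 1: insert b.com -> 10.0.0.5 (expiry=0+5=5). clock=0
Op 2: tick 6 -> clock=6. purged={b.com}
Op 3: insert a.com -> 10.0.0.4 (expiry=6+16=22). clock=6
Op 4: insert b.com -> 10.0.0.1 (expiry=6+18=24). clock=6
Op 5: insert b.com -> 10.0.0.4 (expiry=6+1=7). clock=6
Op 6: tick 2 -> clock=8. purged={b.com}
Op 7: insert a.com -> 10.0.0.5 (expiry=8+4=12). clock=8
Op 8: tick 2 -> clock=10.
Op 9: tick 2 -> clock=12. purged={a.com}
Op 10: insert b.com -> 10.0.0.5 (expiry=12+14=26). clock=12
Op 11: insert b.com -> 10.0.0.4 (expiry=12+13=25). clock=12
Op 12: insert a.com -> 10.0.0.5 (expiry=12+7=19). clock=12
Op 13: insert a.com -> 10.0.0.4 (expiry=12+5=17). clock=12
Op 14: tick 1 -> clock=13.
Op 15: insert a.com -> 10.0.0.5 (expiry=13+13=26). clock=13
Op 16: tick 1 -> clock=14.
Op 17: tick 1 -> clock=15.
Op 18: insert b.com -> 10.0.0.1 (expiry=15+3=18). clock=15
Op 19: insert b.com -> 10.0.0.2 (expiry=15+4=19). clock=15
Op 20: insert b.com -> 10.0.0.6 (expiry=15+9=24). clock=15
Op 21: insert b.com -> 10.0.0.3 (expiry=15+13=28). clock=15
Op 22: insert a.com -> 10.0.0.1 (expiry=15+13=28). clock=15
Op 23: tick 2 -> clock=17.
Op 24: insert a.com -> 10.0.0.6 (expiry=17+7=24). clock=17
Op 25: tick 6 -> clock=23.
Op 26: tick 5 -> clock=28. purged={a.com,b.com}
Op 27: insert b.com -> 10.0.0.6 (expiry=28+13=41). clock=28
Op 28: insert b.com -> 10.0.0.6 (expiry=28+2=30). clock=28
Op 29: tick 3 -> clock=31. purged={b.com}
Final clock = 31
Final cache (unexpired): {} -> size=0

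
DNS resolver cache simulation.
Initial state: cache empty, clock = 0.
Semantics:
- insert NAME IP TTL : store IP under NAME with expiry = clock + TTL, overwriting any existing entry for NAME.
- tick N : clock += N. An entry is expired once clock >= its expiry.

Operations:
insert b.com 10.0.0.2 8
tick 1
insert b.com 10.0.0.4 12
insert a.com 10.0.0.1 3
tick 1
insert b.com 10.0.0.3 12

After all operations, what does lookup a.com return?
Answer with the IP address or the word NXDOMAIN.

Op 1: insert b.com -> 10.0.0.2 (expiry=0+8=8). clock=0
Op 2: tick 1 -> clock=1.
Op 3: insert b.com -> 10.0.0.4 (expiry=1+12=13). clock=1
Op 4: insert a.com -> 10.0.0.1 (expiry=1+3=4). clock=1
Op 5: tick 1 -> clock=2.
Op 6: insert b.com -> 10.0.0.3 (expiry=2+12=14). clock=2
lookup a.com: present, ip=10.0.0.1 expiry=4 > clock=2

Answer: 10.0.0.1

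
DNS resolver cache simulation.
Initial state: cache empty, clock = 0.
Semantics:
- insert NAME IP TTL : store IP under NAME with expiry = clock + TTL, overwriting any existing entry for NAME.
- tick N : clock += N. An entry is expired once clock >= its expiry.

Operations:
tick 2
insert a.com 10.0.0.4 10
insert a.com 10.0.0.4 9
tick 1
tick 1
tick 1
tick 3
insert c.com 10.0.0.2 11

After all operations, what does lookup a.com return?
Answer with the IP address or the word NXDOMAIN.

Op 1: tick 2 -> clock=2.
Op 2: insert a.com -> 10.0.0.4 (expiry=2+10=12). clock=2
Op 3: insert a.com -> 10.0.0.4 (expiry=2+9=11). clock=2
Op 4: tick 1 -> clock=3.
Op 5: tick 1 -> clock=4.
Op 6: tick 1 -> clock=5.
Op 7: tick 3 -> clock=8.
Op 8: insert c.com -> 10.0.0.2 (expiry=8+11=19). clock=8
lookup a.com: present, ip=10.0.0.4 expiry=11 > clock=8

Answer: 10.0.0.4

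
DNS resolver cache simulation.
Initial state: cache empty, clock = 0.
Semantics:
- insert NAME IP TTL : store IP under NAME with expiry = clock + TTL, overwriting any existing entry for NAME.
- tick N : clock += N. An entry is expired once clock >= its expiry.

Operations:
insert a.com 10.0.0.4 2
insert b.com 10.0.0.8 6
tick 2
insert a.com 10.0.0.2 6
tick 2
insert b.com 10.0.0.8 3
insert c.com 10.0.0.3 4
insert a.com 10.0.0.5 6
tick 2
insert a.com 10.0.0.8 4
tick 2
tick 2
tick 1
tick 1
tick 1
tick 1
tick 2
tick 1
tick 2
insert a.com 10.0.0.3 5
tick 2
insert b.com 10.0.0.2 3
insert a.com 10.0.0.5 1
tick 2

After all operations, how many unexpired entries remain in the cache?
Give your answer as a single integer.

Op 1: insert a.com -> 10.0.0.4 (expiry=0+2=2). clock=0
Op 2: insert b.com -> 10.0.0.8 (expiry=0+6=6). clock=0
Op 3: tick 2 -> clock=2. purged={a.com}
Op 4: insert a.com -> 10.0.0.2 (expiry=2+6=8). clock=2
Op 5: tick 2 -> clock=4.
Op 6: insert b.com -> 10.0.0.8 (expiry=4+3=7). clock=4
Op 7: insert c.com -> 10.0.0.3 (expiry=4+4=8). clock=4
Op 8: insert a.com -> 10.0.0.5 (expiry=4+6=10). clock=4
Op 9: tick 2 -> clock=6.
Op 10: insert a.com -> 10.0.0.8 (expiry=6+4=10). clock=6
Op 11: tick 2 -> clock=8. purged={b.com,c.com}
Op 12: tick 2 -> clock=10. purged={a.com}
Op 13: tick 1 -> clock=11.
Op 14: tick 1 -> clock=12.
Op 15: tick 1 -> clock=13.
Op 16: tick 1 -> clock=14.
Op 17: tick 2 -> clock=16.
Op 18: tick 1 -> clock=17.
Op 19: tick 2 -> clock=19.
Op 20: insert a.com -> 10.0.0.3 (expiry=19+5=24). clock=19
Op 21: tick 2 -> clock=21.
Op 22: insert b.com -> 10.0.0.2 (expiry=21+3=24). clock=21
Op 23: insert a.com -> 10.0.0.5 (expiry=21+1=22). clock=21
Op 24: tick 2 -> clock=23. purged={a.com}
Final cache (unexpired): {b.com} -> size=1

Answer: 1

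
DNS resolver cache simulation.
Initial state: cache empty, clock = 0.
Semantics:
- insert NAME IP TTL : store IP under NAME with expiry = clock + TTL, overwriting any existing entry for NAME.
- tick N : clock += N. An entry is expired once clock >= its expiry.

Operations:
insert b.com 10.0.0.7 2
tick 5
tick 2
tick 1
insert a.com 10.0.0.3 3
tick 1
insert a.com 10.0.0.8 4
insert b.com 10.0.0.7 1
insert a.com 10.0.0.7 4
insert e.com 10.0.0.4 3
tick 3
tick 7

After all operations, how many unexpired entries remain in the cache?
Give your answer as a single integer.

Answer: 0

Derivation:
Op 1: insert b.com -> 10.0.0.7 (expiry=0+2=2). clock=0
Op 2: tick 5 -> clock=5. purged={b.com}
Op 3: tick 2 -> clock=7.
Op 4: tick 1 -> clock=8.
Op 5: insert a.com -> 10.0.0.3 (expiry=8+3=11). clock=8
Op 6: tick 1 -> clock=9.
Op 7: insert a.com -> 10.0.0.8 (expiry=9+4=13). clock=9
Op 8: insert b.com -> 10.0.0.7 (expiry=9+1=10). clock=9
Op 9: insert a.com -> 10.0.0.7 (expiry=9+4=13). clock=9
Op 10: insert e.com -> 10.0.0.4 (expiry=9+3=12). clock=9
Op 11: tick 3 -> clock=12. purged={b.com,e.com}
Op 12: tick 7 -> clock=19. purged={a.com}
Final cache (unexpired): {} -> size=0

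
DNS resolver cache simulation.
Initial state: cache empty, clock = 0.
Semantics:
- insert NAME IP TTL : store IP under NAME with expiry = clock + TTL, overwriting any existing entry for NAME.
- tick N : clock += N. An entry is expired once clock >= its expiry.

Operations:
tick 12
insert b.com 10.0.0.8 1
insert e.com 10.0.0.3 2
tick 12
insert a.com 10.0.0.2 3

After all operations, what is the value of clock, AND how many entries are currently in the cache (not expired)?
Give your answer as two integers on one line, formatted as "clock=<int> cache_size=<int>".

Answer: clock=24 cache_size=1

Derivation:
Op 1: tick 12 -> clock=12.
Op 2: insert b.com -> 10.0.0.8 (expiry=12+1=13). clock=12
Op 3: insert e.com -> 10.0.0.3 (expiry=12+2=14). clock=12
Op 4: tick 12 -> clock=24. purged={b.com,e.com}
Op 5: insert a.com -> 10.0.0.2 (expiry=24+3=27). clock=24
Final clock = 24
Final cache (unexpired): {a.com} -> size=1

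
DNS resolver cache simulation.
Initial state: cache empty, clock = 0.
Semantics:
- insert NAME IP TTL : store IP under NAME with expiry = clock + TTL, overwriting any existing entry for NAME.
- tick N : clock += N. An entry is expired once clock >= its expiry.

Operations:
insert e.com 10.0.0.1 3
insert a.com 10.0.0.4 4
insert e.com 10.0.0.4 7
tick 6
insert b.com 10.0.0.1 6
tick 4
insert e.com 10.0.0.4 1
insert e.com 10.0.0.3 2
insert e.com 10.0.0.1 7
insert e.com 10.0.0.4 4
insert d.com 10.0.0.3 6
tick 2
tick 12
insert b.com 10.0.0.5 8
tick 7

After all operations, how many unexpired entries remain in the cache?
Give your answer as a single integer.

Answer: 1

Derivation:
Op 1: insert e.com -> 10.0.0.1 (expiry=0+3=3). clock=0
Op 2: insert a.com -> 10.0.0.4 (expiry=0+4=4). clock=0
Op 3: insert e.com -> 10.0.0.4 (expiry=0+7=7). clock=0
Op 4: tick 6 -> clock=6. purged={a.com}
Op 5: insert b.com -> 10.0.0.1 (expiry=6+6=12). clock=6
Op 6: tick 4 -> clock=10. purged={e.com}
Op 7: insert e.com -> 10.0.0.4 (expiry=10+1=11). clock=10
Op 8: insert e.com -> 10.0.0.3 (expiry=10+2=12). clock=10
Op 9: insert e.com -> 10.0.0.1 (expiry=10+7=17). clock=10
Op 10: insert e.com -> 10.0.0.4 (expiry=10+4=14). clock=10
Op 11: insert d.com -> 10.0.0.3 (expiry=10+6=16). clock=10
Op 12: tick 2 -> clock=12. purged={b.com}
Op 13: tick 12 -> clock=24. purged={d.com,e.com}
Op 14: insert b.com -> 10.0.0.5 (expiry=24+8=32). clock=24
Op 15: tick 7 -> clock=31.
Final cache (unexpired): {b.com} -> size=1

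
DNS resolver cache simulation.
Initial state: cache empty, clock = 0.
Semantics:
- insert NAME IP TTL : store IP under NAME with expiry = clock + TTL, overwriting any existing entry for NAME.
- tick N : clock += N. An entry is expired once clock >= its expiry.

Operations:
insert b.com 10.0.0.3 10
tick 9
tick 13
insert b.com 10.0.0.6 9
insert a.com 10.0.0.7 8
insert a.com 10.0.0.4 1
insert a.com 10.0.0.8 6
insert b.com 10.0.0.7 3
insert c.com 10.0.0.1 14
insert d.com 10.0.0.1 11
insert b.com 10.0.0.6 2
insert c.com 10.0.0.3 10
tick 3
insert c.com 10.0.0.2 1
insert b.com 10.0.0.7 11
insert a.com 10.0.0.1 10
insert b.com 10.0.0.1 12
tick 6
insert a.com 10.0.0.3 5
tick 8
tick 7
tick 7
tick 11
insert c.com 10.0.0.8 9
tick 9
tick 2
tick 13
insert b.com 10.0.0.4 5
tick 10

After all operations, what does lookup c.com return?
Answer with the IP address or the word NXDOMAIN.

Answer: NXDOMAIN

Derivation:
Op 1: insert b.com -> 10.0.0.3 (expiry=0+10=10). clock=0
Op 2: tick 9 -> clock=9.
Op 3: tick 13 -> clock=22. purged={b.com}
Op 4: insert b.com -> 10.0.0.6 (expiry=22+9=31). clock=22
Op 5: insert a.com -> 10.0.0.7 (expiry=22+8=30). clock=22
Op 6: insert a.com -> 10.0.0.4 (expiry=22+1=23). clock=22
Op 7: insert a.com -> 10.0.0.8 (expiry=22+6=28). clock=22
Op 8: insert b.com -> 10.0.0.7 (expiry=22+3=25). clock=22
Op 9: insert c.com -> 10.0.0.1 (expiry=22+14=36). clock=22
Op 10: insert d.com -> 10.0.0.1 (expiry=22+11=33). clock=22
Op 11: insert b.com -> 10.0.0.6 (expiry=22+2=24). clock=22
Op 12: insert c.com -> 10.0.0.3 (expiry=22+10=32). clock=22
Op 13: tick 3 -> clock=25. purged={b.com}
Op 14: insert c.com -> 10.0.0.2 (expiry=25+1=26). clock=25
Op 15: insert b.com -> 10.0.0.7 (expiry=25+11=36). clock=25
Op 16: insert a.com -> 10.0.0.1 (expiry=25+10=35). clock=25
Op 17: insert b.com -> 10.0.0.1 (expiry=25+12=37). clock=25
Op 18: tick 6 -> clock=31. purged={c.com}
Op 19: insert a.com -> 10.0.0.3 (expiry=31+5=36). clock=31
Op 20: tick 8 -> clock=39. purged={a.com,b.com,d.com}
Op 21: tick 7 -> clock=46.
Op 22: tick 7 -> clock=53.
Op 23: tick 11 -> clock=64.
Op 24: insert c.com -> 10.0.0.8 (expiry=64+9=73). clock=64
Op 25: tick 9 -> clock=73. purged={c.com}
Op 26: tick 2 -> clock=75.
Op 27: tick 13 -> clock=88.
Op 28: insert b.com -> 10.0.0.4 (expiry=88+5=93). clock=88
Op 29: tick 10 -> clock=98. purged={b.com}
lookup c.com: not in cache (expired or never inserted)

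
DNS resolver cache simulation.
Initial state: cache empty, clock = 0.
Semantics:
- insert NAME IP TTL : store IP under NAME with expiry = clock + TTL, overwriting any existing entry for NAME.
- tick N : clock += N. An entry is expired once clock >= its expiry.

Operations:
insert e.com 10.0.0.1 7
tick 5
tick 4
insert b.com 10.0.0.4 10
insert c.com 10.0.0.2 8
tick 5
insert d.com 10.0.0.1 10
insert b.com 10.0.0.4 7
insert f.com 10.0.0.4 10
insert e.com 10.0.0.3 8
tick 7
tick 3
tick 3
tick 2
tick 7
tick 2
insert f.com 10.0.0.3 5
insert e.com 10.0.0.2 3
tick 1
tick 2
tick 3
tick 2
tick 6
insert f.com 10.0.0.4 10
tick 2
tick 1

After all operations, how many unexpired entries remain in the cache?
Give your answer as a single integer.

Op 1: insert e.com -> 10.0.0.1 (expiry=0+7=7). clock=0
Op 2: tick 5 -> clock=5.
Op 3: tick 4 -> clock=9. purged={e.com}
Op 4: insert b.com -> 10.0.0.4 (expiry=9+10=19). clock=9
Op 5: insert c.com -> 10.0.0.2 (expiry=9+8=17). clock=9
Op 6: tick 5 -> clock=14.
Op 7: insert d.com -> 10.0.0.1 (expiry=14+10=24). clock=14
Op 8: insert b.com -> 10.0.0.4 (expiry=14+7=21). clock=14
Op 9: insert f.com -> 10.0.0.4 (expiry=14+10=24). clock=14
Op 10: insert e.com -> 10.0.0.3 (expiry=14+8=22). clock=14
Op 11: tick 7 -> clock=21. purged={b.com,c.com}
Op 12: tick 3 -> clock=24. purged={d.com,e.com,f.com}
Op 13: tick 3 -> clock=27.
Op 14: tick 2 -> clock=29.
Op 15: tick 7 -> clock=36.
Op 16: tick 2 -> clock=38.
Op 17: insert f.com -> 10.0.0.3 (expiry=38+5=43). clock=38
Op 18: insert e.com -> 10.0.0.2 (expiry=38+3=41). clock=38
Op 19: tick 1 -> clock=39.
Op 20: tick 2 -> clock=41. purged={e.com}
Op 21: tick 3 -> clock=44. purged={f.com}
Op 22: tick 2 -> clock=46.
Op 23: tick 6 -> clock=52.
Op 24: insert f.com -> 10.0.0.4 (expiry=52+10=62). clock=52
Op 25: tick 2 -> clock=54.
Op 26: tick 1 -> clock=55.
Final cache (unexpired): {f.com} -> size=1

Answer: 1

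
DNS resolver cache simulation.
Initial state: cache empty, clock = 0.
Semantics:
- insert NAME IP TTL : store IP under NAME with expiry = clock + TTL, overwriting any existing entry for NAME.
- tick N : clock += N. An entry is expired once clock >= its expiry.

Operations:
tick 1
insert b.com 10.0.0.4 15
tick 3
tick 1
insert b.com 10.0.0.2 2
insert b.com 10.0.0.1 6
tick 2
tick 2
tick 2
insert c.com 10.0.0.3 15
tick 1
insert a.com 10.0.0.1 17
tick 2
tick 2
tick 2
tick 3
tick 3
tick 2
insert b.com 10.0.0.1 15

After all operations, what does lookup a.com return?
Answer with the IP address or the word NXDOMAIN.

Op 1: tick 1 -> clock=1.
Op 2: insert b.com -> 10.0.0.4 (expiry=1+15=16). clock=1
Op 3: tick 3 -> clock=4.
Op 4: tick 1 -> clock=5.
Op 5: insert b.com -> 10.0.0.2 (expiry=5+2=7). clock=5
Op 6: insert b.com -> 10.0.0.1 (expiry=5+6=11). clock=5
Op 7: tick 2 -> clock=7.
Op 8: tick 2 -> clock=9.
Op 9: tick 2 -> clock=11. purged={b.com}
Op 10: insert c.com -> 10.0.0.3 (expiry=11+15=26). clock=11
Op 11: tick 1 -> clock=12.
Op 12: insert a.com -> 10.0.0.1 (expiry=12+17=29). clock=12
Op 13: tick 2 -> clock=14.
Op 14: tick 2 -> clock=16.
Op 15: tick 2 -> clock=18.
Op 16: tick 3 -> clock=21.
Op 17: tick 3 -> clock=24.
Op 18: tick 2 -> clock=26. purged={c.com}
Op 19: insert b.com -> 10.0.0.1 (expiry=26+15=41). clock=26
lookup a.com: present, ip=10.0.0.1 expiry=29 > clock=26

Answer: 10.0.0.1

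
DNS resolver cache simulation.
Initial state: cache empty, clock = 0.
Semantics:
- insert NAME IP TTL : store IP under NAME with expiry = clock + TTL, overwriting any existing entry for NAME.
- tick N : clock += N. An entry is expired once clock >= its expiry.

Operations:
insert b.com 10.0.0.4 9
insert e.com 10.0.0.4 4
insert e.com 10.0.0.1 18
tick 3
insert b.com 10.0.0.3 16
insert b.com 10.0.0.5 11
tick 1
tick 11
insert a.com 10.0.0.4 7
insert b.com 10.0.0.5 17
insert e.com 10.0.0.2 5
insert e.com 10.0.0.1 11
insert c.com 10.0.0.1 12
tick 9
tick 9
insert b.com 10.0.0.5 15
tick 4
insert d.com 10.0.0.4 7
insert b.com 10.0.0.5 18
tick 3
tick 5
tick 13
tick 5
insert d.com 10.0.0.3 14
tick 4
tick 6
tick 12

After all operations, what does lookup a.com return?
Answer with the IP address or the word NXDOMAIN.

Op 1: insert b.com -> 10.0.0.4 (expiry=0+9=9). clock=0
Op 2: insert e.com -> 10.0.0.4 (expiry=0+4=4). clock=0
Op 3: insert e.com -> 10.0.0.1 (expiry=0+18=18). clock=0
Op 4: tick 3 -> clock=3.
Op 5: insert b.com -> 10.0.0.3 (expiry=3+16=19). clock=3
Op 6: insert b.com -> 10.0.0.5 (expiry=3+11=14). clock=3
Op 7: tick 1 -> clock=4.
Op 8: tick 11 -> clock=15. purged={b.com}
Op 9: insert a.com -> 10.0.0.4 (expiry=15+7=22). clock=15
Op 10: insert b.com -> 10.0.0.5 (expiry=15+17=32). clock=15
Op 11: insert e.com -> 10.0.0.2 (expiry=15+5=20). clock=15
Op 12: insert e.com -> 10.0.0.1 (expiry=15+11=26). clock=15
Op 13: insert c.com -> 10.0.0.1 (expiry=15+12=27). clock=15
Op 14: tick 9 -> clock=24. purged={a.com}
Op 15: tick 9 -> clock=33. purged={b.com,c.com,e.com}
Op 16: insert b.com -> 10.0.0.5 (expiry=33+15=48). clock=33
Op 17: tick 4 -> clock=37.
Op 18: insert d.com -> 10.0.0.4 (expiry=37+7=44). clock=37
Op 19: insert b.com -> 10.0.0.5 (expiry=37+18=55). clock=37
Op 20: tick 3 -> clock=40.
Op 21: tick 5 -> clock=45. purged={d.com}
Op 22: tick 13 -> clock=58. purged={b.com}
Op 23: tick 5 -> clock=63.
Op 24: insert d.com -> 10.0.0.3 (expiry=63+14=77). clock=63
Op 25: tick 4 -> clock=67.
Op 26: tick 6 -> clock=73.
Op 27: tick 12 -> clock=85. purged={d.com}
lookup a.com: not in cache (expired or never inserted)

Answer: NXDOMAIN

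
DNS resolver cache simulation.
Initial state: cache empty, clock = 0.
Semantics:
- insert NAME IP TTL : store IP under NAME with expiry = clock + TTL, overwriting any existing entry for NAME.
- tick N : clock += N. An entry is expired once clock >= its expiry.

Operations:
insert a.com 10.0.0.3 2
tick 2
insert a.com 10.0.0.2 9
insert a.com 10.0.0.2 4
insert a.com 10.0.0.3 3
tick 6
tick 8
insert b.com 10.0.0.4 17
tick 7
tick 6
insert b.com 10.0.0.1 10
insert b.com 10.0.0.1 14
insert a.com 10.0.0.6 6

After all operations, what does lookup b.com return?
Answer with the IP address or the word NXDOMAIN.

Answer: 10.0.0.1

Derivation:
Op 1: insert a.com -> 10.0.0.3 (expiry=0+2=2). clock=0
Op 2: tick 2 -> clock=2. purged={a.com}
Op 3: insert a.com -> 10.0.0.2 (expiry=2+9=11). clock=2
Op 4: insert a.com -> 10.0.0.2 (expiry=2+4=6). clock=2
Op 5: insert a.com -> 10.0.0.3 (expiry=2+3=5). clock=2
Op 6: tick 6 -> clock=8. purged={a.com}
Op 7: tick 8 -> clock=16.
Op 8: insert b.com -> 10.0.0.4 (expiry=16+17=33). clock=16
Op 9: tick 7 -> clock=23.
Op 10: tick 6 -> clock=29.
Op 11: insert b.com -> 10.0.0.1 (expiry=29+10=39). clock=29
Op 12: insert b.com -> 10.0.0.1 (expiry=29+14=43). clock=29
Op 13: insert a.com -> 10.0.0.6 (expiry=29+6=35). clock=29
lookup b.com: present, ip=10.0.0.1 expiry=43 > clock=29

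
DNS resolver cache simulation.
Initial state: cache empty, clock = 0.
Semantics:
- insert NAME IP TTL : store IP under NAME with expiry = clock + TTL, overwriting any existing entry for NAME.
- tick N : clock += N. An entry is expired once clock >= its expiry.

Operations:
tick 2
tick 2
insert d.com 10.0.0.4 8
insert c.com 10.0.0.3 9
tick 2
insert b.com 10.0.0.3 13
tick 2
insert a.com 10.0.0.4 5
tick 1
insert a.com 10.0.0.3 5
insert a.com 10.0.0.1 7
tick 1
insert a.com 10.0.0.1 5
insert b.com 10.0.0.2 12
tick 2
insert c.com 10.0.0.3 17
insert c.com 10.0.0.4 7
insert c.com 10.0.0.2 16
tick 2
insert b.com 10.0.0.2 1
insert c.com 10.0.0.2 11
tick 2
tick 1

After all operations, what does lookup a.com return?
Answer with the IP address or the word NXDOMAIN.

Answer: NXDOMAIN

Derivation:
Op 1: tick 2 -> clock=2.
Op 2: tick 2 -> clock=4.
Op 3: insert d.com -> 10.0.0.4 (expiry=4+8=12). clock=4
Op 4: insert c.com -> 10.0.0.3 (expiry=4+9=13). clock=4
Op 5: tick 2 -> clock=6.
Op 6: insert b.com -> 10.0.0.3 (expiry=6+13=19). clock=6
Op 7: tick 2 -> clock=8.
Op 8: insert a.com -> 10.0.0.4 (expiry=8+5=13). clock=8
Op 9: tick 1 -> clock=9.
Op 10: insert a.com -> 10.0.0.3 (expiry=9+5=14). clock=9
Op 11: insert a.com -> 10.0.0.1 (expiry=9+7=16). clock=9
Op 12: tick 1 -> clock=10.
Op 13: insert a.com -> 10.0.0.1 (expiry=10+5=15). clock=10
Op 14: insert b.com -> 10.0.0.2 (expiry=10+12=22). clock=10
Op 15: tick 2 -> clock=12. purged={d.com}
Op 16: insert c.com -> 10.0.0.3 (expiry=12+17=29). clock=12
Op 17: insert c.com -> 10.0.0.4 (expiry=12+7=19). clock=12
Op 18: insert c.com -> 10.0.0.2 (expiry=12+16=28). clock=12
Op 19: tick 2 -> clock=14.
Op 20: insert b.com -> 10.0.0.2 (expiry=14+1=15). clock=14
Op 21: insert c.com -> 10.0.0.2 (expiry=14+11=25). clock=14
Op 22: tick 2 -> clock=16. purged={a.com,b.com}
Op 23: tick 1 -> clock=17.
lookup a.com: not in cache (expired or never inserted)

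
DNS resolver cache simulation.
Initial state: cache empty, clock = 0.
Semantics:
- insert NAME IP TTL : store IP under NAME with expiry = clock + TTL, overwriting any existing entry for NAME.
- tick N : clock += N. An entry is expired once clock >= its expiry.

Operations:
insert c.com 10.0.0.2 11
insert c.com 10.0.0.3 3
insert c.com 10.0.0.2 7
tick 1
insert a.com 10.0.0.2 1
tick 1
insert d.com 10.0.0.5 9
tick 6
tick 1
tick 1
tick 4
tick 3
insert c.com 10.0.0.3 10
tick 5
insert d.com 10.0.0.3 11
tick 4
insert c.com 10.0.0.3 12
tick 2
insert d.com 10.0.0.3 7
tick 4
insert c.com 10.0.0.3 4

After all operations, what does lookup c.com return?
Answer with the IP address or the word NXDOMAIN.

Answer: 10.0.0.3

Derivation:
Op 1: insert c.com -> 10.0.0.2 (expiry=0+11=11). clock=0
Op 2: insert c.com -> 10.0.0.3 (expiry=0+3=3). clock=0
Op 3: insert c.com -> 10.0.0.2 (expiry=0+7=7). clock=0
Op 4: tick 1 -> clock=1.
Op 5: insert a.com -> 10.0.0.2 (expiry=1+1=2). clock=1
Op 6: tick 1 -> clock=2. purged={a.com}
Op 7: insert d.com -> 10.0.0.5 (expiry=2+9=11). clock=2
Op 8: tick 6 -> clock=8. purged={c.com}
Op 9: tick 1 -> clock=9.
Op 10: tick 1 -> clock=10.
Op 11: tick 4 -> clock=14. purged={d.com}
Op 12: tick 3 -> clock=17.
Op 13: insert c.com -> 10.0.0.3 (expiry=17+10=27). clock=17
Op 14: tick 5 -> clock=22.
Op 15: insert d.com -> 10.0.0.3 (expiry=22+11=33). clock=22
Op 16: tick 4 -> clock=26.
Op 17: insert c.com -> 10.0.0.3 (expiry=26+12=38). clock=26
Op 18: tick 2 -> clock=28.
Op 19: insert d.com -> 10.0.0.3 (expiry=28+7=35). clock=28
Op 20: tick 4 -> clock=32.
Op 21: insert c.com -> 10.0.0.3 (expiry=32+4=36). clock=32
lookup c.com: present, ip=10.0.0.3 expiry=36 > clock=32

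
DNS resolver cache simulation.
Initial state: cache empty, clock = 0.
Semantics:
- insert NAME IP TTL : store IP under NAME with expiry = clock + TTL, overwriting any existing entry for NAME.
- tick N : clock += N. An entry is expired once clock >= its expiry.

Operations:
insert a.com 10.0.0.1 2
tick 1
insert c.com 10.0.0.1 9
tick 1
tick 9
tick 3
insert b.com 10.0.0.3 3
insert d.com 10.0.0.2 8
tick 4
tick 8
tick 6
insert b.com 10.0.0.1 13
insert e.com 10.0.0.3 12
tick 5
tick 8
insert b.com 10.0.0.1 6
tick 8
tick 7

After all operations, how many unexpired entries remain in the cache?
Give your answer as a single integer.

Op 1: insert a.com -> 10.0.0.1 (expiry=0+2=2). clock=0
Op 2: tick 1 -> clock=1.
Op 3: insert c.com -> 10.0.0.1 (expiry=1+9=10). clock=1
Op 4: tick 1 -> clock=2. purged={a.com}
Op 5: tick 9 -> clock=11. purged={c.com}
Op 6: tick 3 -> clock=14.
Op 7: insert b.com -> 10.0.0.3 (expiry=14+3=17). clock=14
Op 8: insert d.com -> 10.0.0.2 (expiry=14+8=22). clock=14
Op 9: tick 4 -> clock=18. purged={b.com}
Op 10: tick 8 -> clock=26. purged={d.com}
Op 11: tick 6 -> clock=32.
Op 12: insert b.com -> 10.0.0.1 (expiry=32+13=45). clock=32
Op 13: insert e.com -> 10.0.0.3 (expiry=32+12=44). clock=32
Op 14: tick 5 -> clock=37.
Op 15: tick 8 -> clock=45. purged={b.com,e.com}
Op 16: insert b.com -> 10.0.0.1 (expiry=45+6=51). clock=45
Op 17: tick 8 -> clock=53. purged={b.com}
Op 18: tick 7 -> clock=60.
Final cache (unexpired): {} -> size=0

Answer: 0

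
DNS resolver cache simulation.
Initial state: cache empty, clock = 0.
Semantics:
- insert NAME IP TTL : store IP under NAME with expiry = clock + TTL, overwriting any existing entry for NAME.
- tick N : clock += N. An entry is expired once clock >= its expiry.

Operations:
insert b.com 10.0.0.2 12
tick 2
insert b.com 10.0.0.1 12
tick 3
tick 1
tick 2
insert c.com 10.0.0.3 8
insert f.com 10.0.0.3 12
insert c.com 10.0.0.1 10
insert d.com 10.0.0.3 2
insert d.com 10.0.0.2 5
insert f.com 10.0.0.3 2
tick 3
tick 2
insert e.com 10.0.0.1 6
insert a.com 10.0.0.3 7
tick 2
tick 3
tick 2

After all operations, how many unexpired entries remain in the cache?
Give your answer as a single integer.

Answer: 0

Derivation:
Op 1: insert b.com -> 10.0.0.2 (expiry=0+12=12). clock=0
Op 2: tick 2 -> clock=2.
Op 3: insert b.com -> 10.0.0.1 (expiry=2+12=14). clock=2
Op 4: tick 3 -> clock=5.
Op 5: tick 1 -> clock=6.
Op 6: tick 2 -> clock=8.
Op 7: insert c.com -> 10.0.0.3 (expiry=8+8=16). clock=8
Op 8: insert f.com -> 10.0.0.3 (expiry=8+12=20). clock=8
Op 9: insert c.com -> 10.0.0.1 (expiry=8+10=18). clock=8
Op 10: insert d.com -> 10.0.0.3 (expiry=8+2=10). clock=8
Op 11: insert d.com -> 10.0.0.2 (expiry=8+5=13). clock=8
Op 12: insert f.com -> 10.0.0.3 (expiry=8+2=10). clock=8
Op 13: tick 3 -> clock=11. purged={f.com}
Op 14: tick 2 -> clock=13. purged={d.com}
Op 15: insert e.com -> 10.0.0.1 (expiry=13+6=19). clock=13
Op 16: insert a.com -> 10.0.0.3 (expiry=13+7=20). clock=13
Op 17: tick 2 -> clock=15. purged={b.com}
Op 18: tick 3 -> clock=18. purged={c.com}
Op 19: tick 2 -> clock=20. purged={a.com,e.com}
Final cache (unexpired): {} -> size=0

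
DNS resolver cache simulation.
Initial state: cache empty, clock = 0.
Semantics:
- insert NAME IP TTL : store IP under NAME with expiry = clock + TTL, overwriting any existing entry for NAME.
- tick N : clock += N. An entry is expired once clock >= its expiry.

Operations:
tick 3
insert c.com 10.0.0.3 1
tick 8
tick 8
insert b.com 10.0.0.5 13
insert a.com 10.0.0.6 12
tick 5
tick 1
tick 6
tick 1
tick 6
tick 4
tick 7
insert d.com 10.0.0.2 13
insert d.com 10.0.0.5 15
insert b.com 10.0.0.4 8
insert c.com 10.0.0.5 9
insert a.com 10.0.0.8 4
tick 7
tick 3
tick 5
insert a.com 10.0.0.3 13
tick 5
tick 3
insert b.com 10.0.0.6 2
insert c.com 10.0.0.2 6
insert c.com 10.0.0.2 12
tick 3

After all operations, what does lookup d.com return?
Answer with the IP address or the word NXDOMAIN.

Op 1: tick 3 -> clock=3.
Op 2: insert c.com -> 10.0.0.3 (expiry=3+1=4). clock=3
Op 3: tick 8 -> clock=11. purged={c.com}
Op 4: tick 8 -> clock=19.
Op 5: insert b.com -> 10.0.0.5 (expiry=19+13=32). clock=19
Op 6: insert a.com -> 10.0.0.6 (expiry=19+12=31). clock=19
Op 7: tick 5 -> clock=24.
Op 8: tick 1 -> clock=25.
Op 9: tick 6 -> clock=31. purged={a.com}
Op 10: tick 1 -> clock=32. purged={b.com}
Op 11: tick 6 -> clock=38.
Op 12: tick 4 -> clock=42.
Op 13: tick 7 -> clock=49.
Op 14: insert d.com -> 10.0.0.2 (expiry=49+13=62). clock=49
Op 15: insert d.com -> 10.0.0.5 (expiry=49+15=64). clock=49
Op 16: insert b.com -> 10.0.0.4 (expiry=49+8=57). clock=49
Op 17: insert c.com -> 10.0.0.5 (expiry=49+9=58). clock=49
Op 18: insert a.com -> 10.0.0.8 (expiry=49+4=53). clock=49
Op 19: tick 7 -> clock=56. purged={a.com}
Op 20: tick 3 -> clock=59. purged={b.com,c.com}
Op 21: tick 5 -> clock=64. purged={d.com}
Op 22: insert a.com -> 10.0.0.3 (expiry=64+13=77). clock=64
Op 23: tick 5 -> clock=69.
Op 24: tick 3 -> clock=72.
Op 25: insert b.com -> 10.0.0.6 (expiry=72+2=74). clock=72
Op 26: insert c.com -> 10.0.0.2 (expiry=72+6=78). clock=72
Op 27: insert c.com -> 10.0.0.2 (expiry=72+12=84). clock=72
Op 28: tick 3 -> clock=75. purged={b.com}
lookup d.com: not in cache (expired or never inserted)

Answer: NXDOMAIN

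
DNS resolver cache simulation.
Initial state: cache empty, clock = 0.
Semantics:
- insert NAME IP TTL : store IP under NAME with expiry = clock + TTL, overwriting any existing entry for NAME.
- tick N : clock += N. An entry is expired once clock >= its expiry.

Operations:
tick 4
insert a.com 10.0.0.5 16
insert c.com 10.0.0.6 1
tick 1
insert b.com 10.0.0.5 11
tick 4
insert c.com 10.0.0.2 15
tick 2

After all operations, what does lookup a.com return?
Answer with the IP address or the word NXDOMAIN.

Op 1: tick 4 -> clock=4.
Op 2: insert a.com -> 10.0.0.5 (expiry=4+16=20). clock=4
Op 3: insert c.com -> 10.0.0.6 (expiry=4+1=5). clock=4
Op 4: tick 1 -> clock=5. purged={c.com}
Op 5: insert b.com -> 10.0.0.5 (expiry=5+11=16). clock=5
Op 6: tick 4 -> clock=9.
Op 7: insert c.com -> 10.0.0.2 (expiry=9+15=24). clock=9
Op 8: tick 2 -> clock=11.
lookup a.com: present, ip=10.0.0.5 expiry=20 > clock=11

Answer: 10.0.0.5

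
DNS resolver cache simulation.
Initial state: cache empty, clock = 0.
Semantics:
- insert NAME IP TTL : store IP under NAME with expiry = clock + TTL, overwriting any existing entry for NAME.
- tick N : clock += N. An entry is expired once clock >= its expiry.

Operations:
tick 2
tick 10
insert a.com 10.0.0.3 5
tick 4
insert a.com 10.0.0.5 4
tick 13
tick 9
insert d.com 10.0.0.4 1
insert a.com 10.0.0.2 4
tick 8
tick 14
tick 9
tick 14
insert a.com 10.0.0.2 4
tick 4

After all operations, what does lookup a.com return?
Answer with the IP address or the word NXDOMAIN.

Op 1: tick 2 -> clock=2.
Op 2: tick 10 -> clock=12.
Op 3: insert a.com -> 10.0.0.3 (expiry=12+5=17). clock=12
Op 4: tick 4 -> clock=16.
Op 5: insert a.com -> 10.0.0.5 (expiry=16+4=20). clock=16
Op 6: tick 13 -> clock=29. purged={a.com}
Op 7: tick 9 -> clock=38.
Op 8: insert d.com -> 10.0.0.4 (expiry=38+1=39). clock=38
Op 9: insert a.com -> 10.0.0.2 (expiry=38+4=42). clock=38
Op 10: tick 8 -> clock=46. purged={a.com,d.com}
Op 11: tick 14 -> clock=60.
Op 12: tick 9 -> clock=69.
Op 13: tick 14 -> clock=83.
Op 14: insert a.com -> 10.0.0.2 (expiry=83+4=87). clock=83
Op 15: tick 4 -> clock=87. purged={a.com}
lookup a.com: not in cache (expired or never inserted)

Answer: NXDOMAIN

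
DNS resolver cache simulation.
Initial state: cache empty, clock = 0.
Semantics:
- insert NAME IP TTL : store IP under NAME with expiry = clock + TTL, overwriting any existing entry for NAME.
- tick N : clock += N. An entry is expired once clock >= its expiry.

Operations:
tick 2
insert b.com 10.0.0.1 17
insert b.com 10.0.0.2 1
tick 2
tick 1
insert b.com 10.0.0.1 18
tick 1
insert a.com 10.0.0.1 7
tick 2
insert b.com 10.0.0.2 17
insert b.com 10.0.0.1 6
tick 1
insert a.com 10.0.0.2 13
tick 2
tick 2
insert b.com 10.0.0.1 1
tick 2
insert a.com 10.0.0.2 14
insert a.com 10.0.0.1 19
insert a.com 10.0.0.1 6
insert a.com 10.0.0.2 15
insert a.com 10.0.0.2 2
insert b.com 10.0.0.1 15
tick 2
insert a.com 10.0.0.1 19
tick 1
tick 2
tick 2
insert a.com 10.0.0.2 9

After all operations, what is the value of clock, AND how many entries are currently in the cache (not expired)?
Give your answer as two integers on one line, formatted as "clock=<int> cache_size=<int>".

Answer: clock=22 cache_size=2

Derivation:
Op 1: tick 2 -> clock=2.
Op 2: insert b.com -> 10.0.0.1 (expiry=2+17=19). clock=2
Op 3: insert b.com -> 10.0.0.2 (expiry=2+1=3). clock=2
Op 4: tick 2 -> clock=4. purged={b.com}
Op 5: tick 1 -> clock=5.
Op 6: insert b.com -> 10.0.0.1 (expiry=5+18=23). clock=5
Op 7: tick 1 -> clock=6.
Op 8: insert a.com -> 10.0.0.1 (expiry=6+7=13). clock=6
Op 9: tick 2 -> clock=8.
Op 10: insert b.com -> 10.0.0.2 (expiry=8+17=25). clock=8
Op 11: insert b.com -> 10.0.0.1 (expiry=8+6=14). clock=8
Op 12: tick 1 -> clock=9.
Op 13: insert a.com -> 10.0.0.2 (expiry=9+13=22). clock=9
Op 14: tick 2 -> clock=11.
Op 15: tick 2 -> clock=13.
Op 16: insert b.com -> 10.0.0.1 (expiry=13+1=14). clock=13
Op 17: tick 2 -> clock=15. purged={b.com}
Op 18: insert a.com -> 10.0.0.2 (expiry=15+14=29). clock=15
Op 19: insert a.com -> 10.0.0.1 (expiry=15+19=34). clock=15
Op 20: insert a.com -> 10.0.0.1 (expiry=15+6=21). clock=15
Op 21: insert a.com -> 10.0.0.2 (expiry=15+15=30). clock=15
Op 22: insert a.com -> 10.0.0.2 (expiry=15+2=17). clock=15
Op 23: insert b.com -> 10.0.0.1 (expiry=15+15=30). clock=15
Op 24: tick 2 -> clock=17. purged={a.com}
Op 25: insert a.com -> 10.0.0.1 (expiry=17+19=36). clock=17
Op 26: tick 1 -> clock=18.
Op 27: tick 2 -> clock=20.
Op 28: tick 2 -> clock=22.
Op 29: insert a.com -> 10.0.0.2 (expiry=22+9=31). clock=22
Final clock = 22
Final cache (unexpired): {a.com,b.com} -> size=2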